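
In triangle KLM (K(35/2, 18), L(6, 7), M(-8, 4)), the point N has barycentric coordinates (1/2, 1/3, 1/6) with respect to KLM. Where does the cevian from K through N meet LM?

(4/3, 6)

Line KN meets LM where the K-coordinate vanishes; zeroing N's K-weight and renormalizing leaves L, M-weights 1/3 : 1/6 → (2/3, 1/3).
So J = (2/3)·L + (1/3)·M = (4/3, 6).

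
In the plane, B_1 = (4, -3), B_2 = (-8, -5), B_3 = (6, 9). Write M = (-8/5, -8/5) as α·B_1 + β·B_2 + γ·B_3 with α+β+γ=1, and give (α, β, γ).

Signed area of the reference triangle: [B_1B_2B_3] = ½·(4·(-5−9) + (-8)·(9−(-3)) + 6·(-3−(-5))) = ½·(-56 − 96 + 12) = -70.
[MB_2B_3] = ½·((-8/5)·(-5−9) + (-8)·(9−(-8/5)) + 6·(-8/5−(-5))) = ½·(112/5 − 424/5 + 102/5) = -21, so the B_1-coordinate is (-21)/(-70) = 3/10.
[B_1MB_3] = ½·(4·(-8/5−9) + (-8/5)·(9−(-3)) + 6·(-3−(-8/5))) = ½·(-212/5 − 96/5 − 42/5) = -35, so the B_2-coordinate is 1/2.
[B_1B_2M] = ½·(4·(-5−(-8/5)) + (-8)·(-8/5−(-3)) + (-8/5)·(-3−(-5))) = ½·(-68/5 − 56/5 − 16/5) = -14, so the B_3-coordinate is 1/5.
Check: 3/10 + 1/2 + 1/5 = 1.

(3/10, 1/2, 1/5)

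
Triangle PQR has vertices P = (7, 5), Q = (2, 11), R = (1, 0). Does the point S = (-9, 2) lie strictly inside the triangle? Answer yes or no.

no

Barycentric coordinates of S: (-112/61, 62/61, 111/61).
The three coordinates are negative, positive, positive; a point is interior exactly when all three are positive.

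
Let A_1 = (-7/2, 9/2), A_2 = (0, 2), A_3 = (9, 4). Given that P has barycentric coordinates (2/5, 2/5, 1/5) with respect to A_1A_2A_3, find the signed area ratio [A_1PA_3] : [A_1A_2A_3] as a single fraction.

The signed ratio [A_1PA_3]/[A_1A_2A_3] equals the barycentric coordinate of P at vertex A_2, which is 2/5.

2/5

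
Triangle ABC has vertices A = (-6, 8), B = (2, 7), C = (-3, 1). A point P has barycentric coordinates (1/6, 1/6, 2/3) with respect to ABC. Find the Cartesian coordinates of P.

P = (1/6)·A + (1/6)·B + (2/3)·C.
x-coordinate: (1/6)·(-6) + (1/6)·2 + (2/3)·(-3) = -8/3.
y-coordinate: (1/6)·8 + (1/6)·7 + (2/3)·1 = 19/6.

(-8/3, 19/6)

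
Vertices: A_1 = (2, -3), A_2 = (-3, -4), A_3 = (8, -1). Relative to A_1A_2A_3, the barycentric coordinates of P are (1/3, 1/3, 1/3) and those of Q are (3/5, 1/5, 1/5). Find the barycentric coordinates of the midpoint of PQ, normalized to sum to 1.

Since both coordinate triples sum to 1, the midpoint's barycentrics are the componentwise average.
(1/3+3/5)/2 = 7/15; similarly 4/15 and 4/15.

(7/15, 4/15, 4/15)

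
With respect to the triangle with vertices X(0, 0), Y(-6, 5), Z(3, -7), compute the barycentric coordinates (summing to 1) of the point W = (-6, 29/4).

Signed area of the reference triangle: [XYZ] = ½·(0·(5−(-7)) + (-6)·(-7−0) + 3·(0−5)) = ½·(0 + 42 − 15) = 27/2.
[WYZ] = ½·((-6)·(5−(-7)) + (-6)·(-7−(29/4)) + 3·(29/4−5)) = ½·(-72 + 171/2 + 27/4) = 81/8, so the X-coordinate is (81/8)/(27/2) = 3/4.
[XWZ] = ½·(0·(29/4−(-7)) + (-6)·(-7−0) + 3·(0−(29/4))) = ½·(0 + 42 − 87/4) = 81/8, so the Y-coordinate is 3/4.
[XYW] = ½·(0·(5−(29/4)) + (-6)·(29/4−0) + (-6)·(0−5)) = ½·(0 − 87/2 + 30) = -27/4, so the Z-coordinate is -1/2.
Check: 3/4 + 3/4 − 1/2 = 1.

(3/4, 3/4, -1/2)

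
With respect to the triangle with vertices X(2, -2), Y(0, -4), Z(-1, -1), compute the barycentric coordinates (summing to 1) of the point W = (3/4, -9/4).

(1/2, 1/4, 1/4)

Signed area of the reference triangle: [XYZ] = ½·(2·(-4−(-1)) + 0·(-1−(-2)) + (-1)·(-2−(-4))) = ½·(-6 + 0 − 2) = -4.
[WYZ] = ½·((3/4)·(-4−(-1)) + 0·(-1−(-9/4)) + (-1)·(-9/4−(-4))) = ½·(-9/4 + 0 − 7/4) = -2, so the X-coordinate is (-2)/(-4) = 1/2.
[XWZ] = ½·(2·(-9/4−(-1)) + (3/4)·(-1−(-2)) + (-1)·(-2−(-9/4))) = ½·(-5/2 + 3/4 − 1/4) = -1, so the Y-coordinate is 1/4.
[XYW] = ½·(2·(-4−(-9/4)) + 0·(-9/4−(-2)) + (3/4)·(-2−(-4))) = ½·(-7/2 + 0 + 3/2) = -1, so the Z-coordinate is 1/4.
Check: 1/2 + 1/4 + 1/4 = 1.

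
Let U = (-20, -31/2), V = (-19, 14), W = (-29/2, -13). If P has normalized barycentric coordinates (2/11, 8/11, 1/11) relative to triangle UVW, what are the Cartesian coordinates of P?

(-413/22, 68/11)

P = (2/11)·U + (8/11)·V + (1/11)·W.
x-coordinate: (2/11)·(-20) + (8/11)·(-19) + (1/11)·(-29/2) = -413/22.
y-coordinate: (2/11)·(-31/2) + (8/11)·14 + (1/11)·(-13) = 68/11.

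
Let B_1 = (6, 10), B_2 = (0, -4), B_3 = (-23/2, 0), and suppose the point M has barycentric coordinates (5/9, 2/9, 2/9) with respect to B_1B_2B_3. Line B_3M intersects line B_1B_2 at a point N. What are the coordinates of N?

(30/7, 6)

Line B_3M meets B_1B_2 where the B_3-coordinate vanishes; zeroing M's B_3-weight and renormalizing leaves B_1, B_2-weights 5/9 : 2/9 → (5/7, 2/7).
So N = (5/7)·B_1 + (2/7)·B_2 = (30/7, 6).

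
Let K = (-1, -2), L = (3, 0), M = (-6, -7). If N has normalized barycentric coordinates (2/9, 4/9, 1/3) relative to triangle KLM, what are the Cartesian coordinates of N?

N = (2/9)·K + (4/9)·L + (1/3)·M.
x-coordinate: (2/9)·(-1) + (4/9)·3 + (1/3)·(-6) = -8/9.
y-coordinate: (2/9)·(-2) + (4/9)·0 + (1/3)·(-7) = -25/9.

(-8/9, -25/9)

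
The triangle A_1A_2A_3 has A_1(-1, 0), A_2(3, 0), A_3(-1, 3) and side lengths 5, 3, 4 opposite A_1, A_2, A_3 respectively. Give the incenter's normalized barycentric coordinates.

The incenter has barycentric coordinates proportional to the opposite side lengths: (5 : 3 : 4).
Normalizing by 5+3+4 = 12 gives (5/12, 1/4, 1/3).

(5/12, 1/4, 1/3)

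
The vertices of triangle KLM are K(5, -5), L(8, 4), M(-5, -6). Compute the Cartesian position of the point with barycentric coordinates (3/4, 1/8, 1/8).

(33/8, -4)

N = (3/4)·K + (1/8)·L + (1/8)·M.
x-coordinate: (3/4)·5 + (1/8)·8 + (1/8)·(-5) = 33/8.
y-coordinate: (3/4)·(-5) + (1/8)·4 + (1/8)·(-6) = -4.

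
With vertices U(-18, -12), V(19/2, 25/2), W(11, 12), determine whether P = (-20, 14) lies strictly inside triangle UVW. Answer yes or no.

Barycentric coordinates of P: (25/101, 1604/101, -1528/101).
The three coordinates are positive, positive, negative; a point is interior exactly when all three are positive.

no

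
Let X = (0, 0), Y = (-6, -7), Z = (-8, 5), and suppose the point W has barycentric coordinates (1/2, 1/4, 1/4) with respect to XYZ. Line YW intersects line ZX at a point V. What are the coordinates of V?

(-8/3, 5/3)

Line YW meets ZX where the Y-coordinate vanishes; zeroing W's Y-weight and renormalizing leaves Z, X-weights 1/4 : 1/2 → (1/3, 2/3).
So V = (1/3)·Z + (2/3)·X = (-8/3, 5/3).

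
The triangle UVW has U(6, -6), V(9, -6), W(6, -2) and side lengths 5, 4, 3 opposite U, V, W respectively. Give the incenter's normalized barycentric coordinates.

(5/12, 1/3, 1/4)

The incenter has barycentric coordinates proportional to the opposite side lengths: (5 : 4 : 3).
Normalizing by 5+4+3 = 12 gives (5/12, 1/3, 1/4).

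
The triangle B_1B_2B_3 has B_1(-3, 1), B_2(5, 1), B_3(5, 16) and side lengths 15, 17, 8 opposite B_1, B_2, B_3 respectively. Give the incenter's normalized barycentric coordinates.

(3/8, 17/40, 1/5)

The incenter has barycentric coordinates proportional to the opposite side lengths: (15 : 17 : 8).
Normalizing by 15+17+8 = 40 gives (3/8, 17/40, 1/5).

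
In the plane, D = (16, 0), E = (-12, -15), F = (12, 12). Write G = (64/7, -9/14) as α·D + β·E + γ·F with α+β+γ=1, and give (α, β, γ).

(4/7, 3/14, 3/14)

Signed area of the reference triangle: [DEF] = ½·(16·(-15−12) + (-12)·(12−0) + 12·(0−(-15))) = ½·(-432 − 144 + 180) = -198.
[GEF] = ½·((64/7)·(-15−12) + (-12)·(12−(-9/14)) + 12·(-9/14−(-15))) = ½·(-1728/7 − 1062/7 + 1206/7) = -792/7, so the D-coordinate is (-792/7)/(-198) = 4/7.
[DGF] = ½·(16·(-9/14−12) + (64/7)·(12−0) + 12·(0−(-9/14))) = ½·(-1416/7 + 768/7 + 54/7) = -297/7, so the E-coordinate is 3/14.
[DEG] = ½·(16·(-15−(-9/14)) + (-12)·(-9/14−0) + (64/7)·(0−(-15))) = ½·(-1608/7 + 54/7 + 960/7) = -297/7, so the F-coordinate is 3/14.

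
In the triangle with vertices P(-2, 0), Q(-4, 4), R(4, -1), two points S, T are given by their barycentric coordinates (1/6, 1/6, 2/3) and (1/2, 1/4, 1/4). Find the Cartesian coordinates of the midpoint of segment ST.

(1/3, 3/8)

Barycentric coordinates of the midpoint are the average: (1/3, 5/24, 11/24).
Converting: (1/3)·P + (5/24)·Q + (11/24)·R = (1/3, 3/8).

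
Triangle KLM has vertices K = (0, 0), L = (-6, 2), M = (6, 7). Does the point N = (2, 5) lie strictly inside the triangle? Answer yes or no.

yes

Barycentric coordinates of N: (2/27, 8/27, 17/27).
The three coordinates are positive, positive, positive; a point is interior exactly when all three are positive.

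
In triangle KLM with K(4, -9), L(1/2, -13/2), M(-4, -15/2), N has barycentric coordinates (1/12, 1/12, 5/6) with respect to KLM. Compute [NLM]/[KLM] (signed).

1/12

The signed ratio [NLM]/[KLM] equals the barycentric coordinate of N at vertex K, which is 1/12.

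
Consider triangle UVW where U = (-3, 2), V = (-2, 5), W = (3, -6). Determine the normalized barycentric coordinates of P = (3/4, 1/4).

Signed area of the reference triangle: [UVW] = ½·((-3)·(5−(-6)) + (-2)·(-6−2) + 3·(2−5)) = ½·(-33 + 16 − 9) = -13.
[PVW] = ½·((3/4)·(5−(-6)) + (-2)·(-6−(1/4)) + 3·(1/4−5)) = ½·(33/4 + 25/2 − 57/4) = 13/4, so the U-coordinate is (13/4)/(-13) = -1/4.
[UPW] = ½·((-3)·(1/4−(-6)) + (3/4)·(-6−2) + 3·(2−(1/4))) = ½·(-75/4 − 6 + 21/4) = -39/4, so the V-coordinate is 3/4.
[UVP] = ½·((-3)·(5−(1/4)) + (-2)·(1/4−2) + (3/4)·(2−5)) = ½·(-57/4 + 7/2 − 9/4) = -13/2, so the W-coordinate is 1/2.

(-1/4, 3/4, 1/2)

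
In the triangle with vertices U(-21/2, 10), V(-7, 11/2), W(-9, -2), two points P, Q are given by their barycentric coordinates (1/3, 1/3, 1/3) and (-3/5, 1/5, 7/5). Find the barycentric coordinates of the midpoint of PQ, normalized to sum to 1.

Since both coordinate triples sum to 1, the midpoint's barycentrics are the componentwise average.
(1/3+-3/5)/2 = -2/15; similarly 4/15 and 13/15.

(-2/15, 4/15, 13/15)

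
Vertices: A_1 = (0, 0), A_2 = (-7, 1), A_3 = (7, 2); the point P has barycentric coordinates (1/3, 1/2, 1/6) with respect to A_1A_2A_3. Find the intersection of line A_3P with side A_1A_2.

Line A_3P meets A_1A_2 where the A_3-coordinate vanishes; zeroing P's A_3-weight and renormalizing leaves A_1, A_2-weights 1/3 : 1/2 → (2/5, 3/5).
So Q = (2/5)·A_1 + (3/5)·A_2 = (-21/5, 3/5).

(-21/5, 3/5)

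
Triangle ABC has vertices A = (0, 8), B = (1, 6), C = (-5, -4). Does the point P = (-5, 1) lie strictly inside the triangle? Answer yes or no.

no

Barycentric coordinates of P: (15/11, -25/22, 17/22).
The three coordinates are positive, negative, positive; a point is interior exactly when all three are positive.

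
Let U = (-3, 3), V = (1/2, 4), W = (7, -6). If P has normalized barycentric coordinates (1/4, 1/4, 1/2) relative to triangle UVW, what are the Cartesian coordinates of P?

(23/8, -5/4)

P = (1/4)·U + (1/4)·V + (1/2)·W.
x-coordinate: (1/4)·(-3) + (1/4)·(1/2) + (1/2)·7 = 23/8.
y-coordinate: (1/4)·3 + (1/4)·4 + (1/2)·(-6) = -5/4.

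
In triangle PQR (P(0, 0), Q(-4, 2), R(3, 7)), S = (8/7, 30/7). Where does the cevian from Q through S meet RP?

Barycentric coordinates of S with respect to PQR: (2/7, 1/7, 4/7).
On side RP the Q-coordinate is zero; dropping S's Q-weight 1/7 and renormalizing the remaining 4/7 : 2/7 gives weights 2/3, 1/3 on R, P.
T = (2/3)·(3, 7) + (1/3)·(0, 0) = (2, 14/3).

(2, 14/3)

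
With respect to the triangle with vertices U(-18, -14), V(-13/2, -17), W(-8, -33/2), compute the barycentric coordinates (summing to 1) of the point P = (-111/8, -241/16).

(5/8, 1/4, 1/8)

Signed area of the reference triangle: [UVW] = ½·((-18)·(-17−(-33/2)) + (-13/2)·(-33/2−(-14)) + (-8)·(-14−(-17))) = ½·(9 + 65/4 − 24) = 5/8.
[PVW] = ½·((-111/8)·(-17−(-33/2)) + (-13/2)·(-33/2−(-241/16)) + (-8)·(-241/16−(-17))) = ½·(111/16 + 299/32 − 31/2) = 25/64, so the U-coordinate is (25/64)/(5/8) = 5/8.
[UPW] = ½·((-18)·(-241/16−(-33/2)) + (-111/8)·(-33/2−(-14)) + (-8)·(-14−(-241/16))) = ½·(-207/8 + 555/16 − 17/2) = 5/32, so the V-coordinate is 1/4.
[UVP] = ½·((-18)·(-17−(-241/16)) + (-13/2)·(-241/16−(-14)) + (-111/8)·(-14−(-17))) = ½·(279/8 + 221/32 − 333/8) = 5/64, so the W-coordinate is 1/8.
Check: 5/8 + 1/4 + 1/8 = 1.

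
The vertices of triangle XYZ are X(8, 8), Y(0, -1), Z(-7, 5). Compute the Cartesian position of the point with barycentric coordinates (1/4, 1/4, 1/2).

(-3/2, 17/4)

W = (1/4)·X + (1/4)·Y + (1/2)·Z.
x-coordinate: (1/4)·8 + (1/4)·0 + (1/2)·(-7) = -3/2.
y-coordinate: (1/4)·8 + (1/4)·(-1) + (1/2)·5 = 17/4.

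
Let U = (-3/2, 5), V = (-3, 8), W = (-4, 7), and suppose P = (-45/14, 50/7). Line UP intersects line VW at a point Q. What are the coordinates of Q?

(-7/2, 15/2)

Barycentric coordinates of P with respect to UVW: (1/7, 3/7, 3/7).
On side VW the U-coordinate is zero; dropping P's U-weight 1/7 and renormalizing the remaining 3/7 : 3/7 gives weights 1/2, 1/2 on V, W.
Q = (1/2)·(-3, 8) + (1/2)·(-4, 7) = (-7/2, 15/2).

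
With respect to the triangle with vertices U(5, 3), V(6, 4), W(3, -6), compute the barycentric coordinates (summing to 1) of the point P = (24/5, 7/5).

Signed area of the reference triangle: [UVW] = ½·(5·(4−(-6)) + 6·(-6−3) + 3·(3−4)) = ½·(50 − 54 − 3) = -7/2.
[PVW] = ½·((24/5)·(4−(-6)) + 6·(-6−(7/5)) + 3·(7/5−4)) = ½·(48 − 222/5 − 39/5) = -21/10, so the U-coordinate is (-21/10)/(-7/2) = 3/5.
[UPW] = ½·(5·(7/5−(-6)) + (24/5)·(-6−3) + 3·(3−(7/5))) = ½·(37 − 216/5 + 24/5) = -7/10, so the V-coordinate is 1/5.
[UVP] = ½·(5·(4−(7/5)) + 6·(7/5−3) + (24/5)·(3−4)) = ½·(13 − 48/5 − 24/5) = -7/10, so the W-coordinate is 1/5.
Check: 3/5 + 1/5 + 1/5 = 1.

(3/5, 1/5, 1/5)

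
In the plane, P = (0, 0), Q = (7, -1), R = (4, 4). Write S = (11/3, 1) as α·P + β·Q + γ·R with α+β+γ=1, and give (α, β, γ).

(1/3, 1/3, 1/3)

Signed area of the reference triangle: [PQR] = ½·(0·(-1−4) + 7·(4−0) + 4·(0−(-1))) = ½·(0 + 28 + 4) = 16.
[SQR] = ½·((11/3)·(-1−4) + 7·(4−1) + 4·(1−(-1))) = ½·(-55/3 + 21 + 8) = 16/3, so the P-coordinate is (16/3)/16 = 1/3.
[PSR] = ½·(0·(1−4) + (11/3)·(4−0) + 4·(0−1)) = ½·(0 + 44/3 − 4) = 16/3, so the Q-coordinate is 1/3.
[PQS] = ½·(0·(-1−1) + 7·(1−0) + (11/3)·(0−(-1))) = ½·(0 + 7 + 11/3) = 16/3, so the R-coordinate is 1/3.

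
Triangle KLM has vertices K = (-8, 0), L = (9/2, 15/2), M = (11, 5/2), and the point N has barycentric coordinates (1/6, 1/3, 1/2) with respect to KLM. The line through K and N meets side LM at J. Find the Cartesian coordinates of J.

Line KN meets LM where the K-coordinate vanishes; zeroing N's K-weight and renormalizing leaves L, M-weights 1/3 : 1/2 → (2/5, 3/5).
So J = (2/5)·L + (3/5)·M = (42/5, 9/2).

(42/5, 9/2)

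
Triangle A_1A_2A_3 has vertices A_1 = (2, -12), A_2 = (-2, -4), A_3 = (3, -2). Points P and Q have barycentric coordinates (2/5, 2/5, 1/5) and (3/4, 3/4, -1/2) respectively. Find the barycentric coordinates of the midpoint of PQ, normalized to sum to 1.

Since both coordinate triples sum to 1, the midpoint's barycentrics are the componentwise average.
(2/5+3/4)/2 = 23/40; similarly 23/40 and -3/20.

(23/40, 23/40, -3/20)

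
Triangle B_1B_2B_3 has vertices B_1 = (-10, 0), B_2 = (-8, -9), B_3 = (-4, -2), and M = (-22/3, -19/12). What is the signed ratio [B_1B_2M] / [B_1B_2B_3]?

[B_1B_2B_3] = ½·((-10)·(-9−(-2)) + (-8)·(-2−0) + (-4)·(0−(-9))) = ½·(70 + 16 − 36) = 25.
[B_1B_2M] = ½·((-10)·(-9−(-19/12)) + (-8)·(-19/12−0) + (-22/3)·(0−(-9))) = ½·(445/6 + 38/3 − 66) = 125/12, so the ratio is (125/12)/25 = 5/12.

5/12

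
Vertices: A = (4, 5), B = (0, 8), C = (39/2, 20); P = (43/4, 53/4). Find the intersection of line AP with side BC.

(13, 16)

Barycentric coordinates of P with respect to ABC: (1/4, 1/4, 1/2).
On side BC the A-coordinate is zero; dropping P's A-weight 1/4 and renormalizing the remaining 1/4 : 1/2 gives weights 1/3, 2/3 on B, C.
Q = (1/3)·(0, 8) + (2/3)·(39/2, 20) = (13, 16).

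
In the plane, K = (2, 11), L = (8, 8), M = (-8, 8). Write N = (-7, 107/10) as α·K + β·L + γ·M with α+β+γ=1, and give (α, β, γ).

Signed area of the reference triangle: [KLM] = ½·(2·(8−8) + 8·(8−11) + (-8)·(11−8)) = ½·(0 − 24 − 24) = -24.
[NLM] = ½·((-7)·(8−8) + 8·(8−(107/10)) + (-8)·(107/10−8)) = ½·(0 − 108/5 − 108/5) = -108/5, so the K-coordinate is (-108/5)/(-24) = 9/10.
[KNM] = ½·(2·(107/10−8) + (-7)·(8−11) + (-8)·(11−(107/10))) = ½·(27/5 + 21 − 12/5) = 12, so the L-coordinate is -1/2.
[KLN] = ½·(2·(8−(107/10)) + 8·(107/10−11) + (-7)·(11−8)) = ½·(-27/5 − 12/5 − 21) = -72/5, so the M-coordinate is 3/5.
Check: 9/10 − 1/2 + 3/5 = 1.

(9/10, -1/2, 3/5)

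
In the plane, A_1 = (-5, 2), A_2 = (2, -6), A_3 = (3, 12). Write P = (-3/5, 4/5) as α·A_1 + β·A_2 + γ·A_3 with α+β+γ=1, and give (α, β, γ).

(2/5, 2/5, 1/5)

Signed area of the reference triangle: [A_1A_2A_3] = ½·((-5)·(-6−12) + 2·(12−2) + 3·(2−(-6))) = ½·(90 + 20 + 24) = 67.
[PA_2A_3] = ½·((-3/5)·(-6−12) + 2·(12−(4/5)) + 3·(4/5−(-6))) = ½·(54/5 + 112/5 + 102/5) = 134/5, so the A_1-coordinate is (134/5)/67 = 2/5.
[A_1PA_3] = ½·((-5)·(4/5−12) + (-3/5)·(12−2) + 3·(2−(4/5))) = ½·(56 − 6 + 18/5) = 134/5, so the A_2-coordinate is 2/5.
[A_1A_2P] = ½·((-5)·(-6−(4/5)) + 2·(4/5−2) + (-3/5)·(2−(-6))) = ½·(34 − 12/5 − 24/5) = 67/5, so the A_3-coordinate is 1/5.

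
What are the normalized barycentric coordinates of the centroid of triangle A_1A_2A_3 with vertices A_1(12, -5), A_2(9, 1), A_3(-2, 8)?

(1/3, 1/3, 1/3)

The centroid is the average of the vertices, so each weight is 1/3.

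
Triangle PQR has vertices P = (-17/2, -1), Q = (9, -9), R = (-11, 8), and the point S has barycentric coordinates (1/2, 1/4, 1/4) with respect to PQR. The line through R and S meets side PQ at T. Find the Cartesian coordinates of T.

Line RS meets PQ where the R-coordinate vanishes; zeroing S's R-weight and renormalizing leaves P, Q-weights 1/2 : 1/4 → (2/3, 1/3).
So T = (2/3)·P + (1/3)·Q = (-8/3, -11/3).

(-8/3, -11/3)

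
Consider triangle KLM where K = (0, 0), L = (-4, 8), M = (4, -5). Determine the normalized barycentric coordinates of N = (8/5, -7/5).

Signed area of the reference triangle: [KLM] = ½·(0·(8−(-5)) + (-4)·(-5−0) + 4·(0−8)) = ½·(0 + 20 − 32) = -6.
[NLM] = ½·((8/5)·(8−(-5)) + (-4)·(-5−(-7/5)) + 4·(-7/5−8)) = ½·(104/5 + 72/5 − 188/5) = -6/5, so the K-coordinate is (-6/5)/(-6) = 1/5.
[KNM] = ½·(0·(-7/5−(-5)) + (8/5)·(-5−0) + 4·(0−(-7/5))) = ½·(0 − 8 + 28/5) = -6/5, so the L-coordinate is 1/5.
[KLN] = ½·(0·(8−(-7/5)) + (-4)·(-7/5−0) + (8/5)·(0−8)) = ½·(0 + 28/5 − 64/5) = -18/5, so the M-coordinate is 3/5.

(1/5, 1/5, 3/5)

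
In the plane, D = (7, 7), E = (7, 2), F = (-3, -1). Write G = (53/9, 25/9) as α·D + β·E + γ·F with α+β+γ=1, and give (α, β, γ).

(2/9, 2/3, 1/9)

Signed area of the reference triangle: [DEF] = ½·(7·(2−(-1)) + 7·(-1−7) + (-3)·(7−2)) = ½·(21 − 56 − 15) = -25.
[GEF] = ½·((53/9)·(2−(-1)) + 7·(-1−(25/9)) + (-3)·(25/9−2)) = ½·(53/3 − 238/9 − 7/3) = -50/9, so the D-coordinate is (-50/9)/(-25) = 2/9.
[DGF] = ½·(7·(25/9−(-1)) + (53/9)·(-1−7) + (-3)·(7−(25/9))) = ½·(238/9 − 424/9 − 38/3) = -50/3, so the E-coordinate is 2/3.
[DEG] = ½·(7·(2−(25/9)) + 7·(25/9−7) + (53/9)·(7−2)) = ½·(-49/9 − 266/9 + 265/9) = -25/9, so the F-coordinate is 1/9.
Check: 2/9 + 2/3 + 1/9 = 1.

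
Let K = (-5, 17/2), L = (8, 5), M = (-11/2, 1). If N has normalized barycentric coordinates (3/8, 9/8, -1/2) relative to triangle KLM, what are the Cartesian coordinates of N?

(79/8, 133/16)

N = (3/8)·K + (9/8)·L + (-1/2)·M.
x-coordinate: (3/8)·(-5) + (9/8)·8 + (-1/2)·(-11/2) = 79/8.
y-coordinate: (3/8)·(17/2) + (9/8)·5 + (-1/2)·1 = 133/16.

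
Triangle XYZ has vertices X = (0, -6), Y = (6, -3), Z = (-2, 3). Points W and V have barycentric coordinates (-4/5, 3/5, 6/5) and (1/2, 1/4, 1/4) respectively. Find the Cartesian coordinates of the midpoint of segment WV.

Barycentric coordinates of the midpoint are the average: (-3/20, 17/40, 29/40).
Converting: (-3/20)·X + (17/40)·Y + (29/40)·Z = (11/10, 9/5).

(11/10, 9/5)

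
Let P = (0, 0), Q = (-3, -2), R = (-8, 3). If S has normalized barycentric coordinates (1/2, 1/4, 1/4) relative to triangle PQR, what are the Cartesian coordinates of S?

S = (1/2)·P + (1/4)·Q + (1/4)·R.
x-coordinate: (1/2)·0 + (1/4)·(-3) + (1/4)·(-8) = -11/4.
y-coordinate: (1/2)·0 + (1/4)·(-2) + (1/4)·3 = 1/4.

(-11/4, 1/4)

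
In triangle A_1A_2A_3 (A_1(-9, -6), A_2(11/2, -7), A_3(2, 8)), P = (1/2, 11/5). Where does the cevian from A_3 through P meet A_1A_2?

(-7/4, -13/2)

Barycentric coordinates of P with respect to A_1A_2A_3: (1/5, 1/5, 3/5).
On side A_1A_2 the A_3-coordinate is zero; dropping P's A_3-weight 3/5 and renormalizing the remaining 1/5 : 1/5 gives weights 1/2, 1/2 on A_1, A_2.
Q = (1/2)·(-9, -6) + (1/2)·(11/2, -7) = (-7/4, -13/2).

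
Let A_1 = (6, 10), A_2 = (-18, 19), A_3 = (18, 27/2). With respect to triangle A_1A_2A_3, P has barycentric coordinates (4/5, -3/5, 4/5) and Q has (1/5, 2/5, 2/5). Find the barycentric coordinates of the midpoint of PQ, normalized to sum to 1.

(1/2, -1/10, 3/5)

Since both coordinate triples sum to 1, the midpoint's barycentrics are the componentwise average.
(4/5+1/5)/2 = 1/2; similarly -1/10 and 3/5.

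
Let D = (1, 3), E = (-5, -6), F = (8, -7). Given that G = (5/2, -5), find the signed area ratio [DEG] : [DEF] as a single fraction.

[DEF] = ½·(1·(-6−(-7)) + (-5)·(-7−3) + 8·(3−(-6))) = ½·(1 + 50 + 72) = 123/2.
[DEG] = ½·(1·(-6−(-5)) + (-5)·(-5−3) + (5/2)·(3−(-6))) = ½·(-1 + 40 + 45/2) = 123/4, so the ratio is (123/4)/(123/2) = 1/2.

1/2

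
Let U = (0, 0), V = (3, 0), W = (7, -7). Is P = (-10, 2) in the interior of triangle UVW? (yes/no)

no

Barycentric coordinates of P: (83/21, -8/3, -2/7).
The three coordinates are positive, negative, negative; a point is interior exactly when all three are positive.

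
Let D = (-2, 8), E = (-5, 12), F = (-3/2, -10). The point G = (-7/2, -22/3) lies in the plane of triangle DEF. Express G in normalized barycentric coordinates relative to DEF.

Signed area of the reference triangle: [DEF] = ½·((-2)·(12−(-10)) + (-5)·(-10−8) + (-3/2)·(8−12)) = ½·(-44 + 90 + 6) = 26.
[GEF] = ½·((-7/2)·(12−(-10)) + (-5)·(-10−(-22/3)) + (-3/2)·(-22/3−12)) = ½·(-77 + 40/3 + 29) = -52/3, so the D-coordinate is (-52/3)/26 = -2/3.
[DGF] = ½·((-2)·(-22/3−(-10)) + (-7/2)·(-10−8) + (-3/2)·(8−(-22/3))) = ½·(-16/3 + 63 − 23) = 52/3, so the E-coordinate is 2/3.
[DEG] = ½·((-2)·(12−(-22/3)) + (-5)·(-22/3−8) + (-7/2)·(8−12)) = ½·(-116/3 + 230/3 + 14) = 26, so the F-coordinate is 1.
Check: -2/3 + 2/3 + 1 = 1.

(-2/3, 2/3, 1)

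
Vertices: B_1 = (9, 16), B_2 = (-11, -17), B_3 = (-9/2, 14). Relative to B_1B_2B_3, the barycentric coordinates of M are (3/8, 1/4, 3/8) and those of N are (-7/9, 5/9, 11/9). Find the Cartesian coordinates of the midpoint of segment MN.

(-2833/288, 10/9)

Barycentric coordinates of the midpoint are the average: (-29/144, 29/72, 115/144).
Converting: (-29/144)·B_1 + (29/72)·B_2 + (115/144)·B_3 = (-2833/288, 10/9).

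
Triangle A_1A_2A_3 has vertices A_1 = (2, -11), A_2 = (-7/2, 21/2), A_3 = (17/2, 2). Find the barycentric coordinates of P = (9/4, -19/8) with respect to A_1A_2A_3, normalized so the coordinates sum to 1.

Signed area of the reference triangle: [A_1A_2A_3] = ½·(2·(21/2−2) + (-7/2)·(2−(-11)) + (17/2)·(-11−(21/2))) = ½·(17 − 91/2 − 731/4) = -845/8.
[PA_2A_3] = ½·((9/4)·(21/2−2) + (-7/2)·(2−(-19/8)) + (17/2)·(-19/8−(21/2))) = ½·(153/8 − 245/16 − 1751/16) = -845/16, so the A_1-coordinate is (-845/16)/(-845/8) = 1/2.
[A_1PA_3] = ½·(2·(-19/8−2) + (9/4)·(2−(-11)) + (17/2)·(-11−(-19/8))) = ½·(-35/4 + 117/4 − 1173/16) = -845/32, so the A_2-coordinate is 1/4.
[A_1A_2P] = ½·(2·(21/2−(-19/8)) + (-7/2)·(-19/8−(-11)) + (9/4)·(-11−(21/2))) = ½·(103/4 − 483/16 − 387/8) = -845/32, so the A_3-coordinate is 1/4.

(1/2, 1/4, 1/4)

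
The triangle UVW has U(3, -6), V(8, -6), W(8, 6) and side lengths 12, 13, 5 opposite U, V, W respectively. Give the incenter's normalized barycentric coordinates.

The incenter has barycentric coordinates proportional to the opposite side lengths: (12 : 13 : 5).
Normalizing by 12+13+5 = 30 gives (2/5, 13/30, 1/6).

(2/5, 13/30, 1/6)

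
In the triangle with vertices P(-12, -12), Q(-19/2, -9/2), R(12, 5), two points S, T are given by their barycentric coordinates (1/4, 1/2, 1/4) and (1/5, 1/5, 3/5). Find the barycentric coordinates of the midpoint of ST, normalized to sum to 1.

Since both coordinate triples sum to 1, the midpoint's barycentrics are the componentwise average.
(1/4+1/5)/2 = 9/40; similarly 7/20 and 17/40.

(9/40, 7/20, 17/40)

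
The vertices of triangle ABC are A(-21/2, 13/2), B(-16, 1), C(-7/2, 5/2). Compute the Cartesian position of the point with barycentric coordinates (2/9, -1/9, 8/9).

P = (2/9)·A + (-1/9)·B + (8/9)·C.
x-coordinate: (2/9)·(-21/2) + (-1/9)·(-16) + (8/9)·(-7/2) = -11/3.
y-coordinate: (2/9)·(13/2) + (-1/9)·1 + (8/9)·(5/2) = 32/9.

(-11/3, 32/9)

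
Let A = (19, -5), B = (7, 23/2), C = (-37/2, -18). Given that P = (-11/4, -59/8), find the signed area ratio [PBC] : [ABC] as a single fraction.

[ABC] = ½·(19·(23/2−(-18)) + 7·(-18−(-5)) + (-37/2)·(-5−(23/2))) = ½·(1121/2 − 91 + 1221/4) = 3099/8.
[PBC] = ½·((-11/4)·(23/2−(-18)) + 7·(-18−(-59/8)) + (-37/2)·(-59/8−(23/2))) = ½·(-649/8 − 595/8 + 5587/16) = 3099/32, so the ratio is (3099/32)/(3099/8) = 1/4.

1/4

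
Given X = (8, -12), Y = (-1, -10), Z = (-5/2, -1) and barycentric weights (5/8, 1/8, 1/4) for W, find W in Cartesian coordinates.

W = (5/8)·X + (1/8)·Y + (1/4)·Z.
x-coordinate: (5/8)·8 + (1/8)·(-1) + (1/4)·(-5/2) = 17/4.
y-coordinate: (5/8)·(-12) + (1/8)·(-10) + (1/4)·(-1) = -9.

(17/4, -9)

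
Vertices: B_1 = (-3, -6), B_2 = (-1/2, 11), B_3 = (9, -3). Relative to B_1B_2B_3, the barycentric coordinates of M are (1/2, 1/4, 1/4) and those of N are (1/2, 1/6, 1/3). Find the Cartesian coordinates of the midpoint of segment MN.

(49/48, -19/12)

Barycentric coordinates of the midpoint are the average: (1/2, 5/24, 7/24).
Converting: (1/2)·B_1 + (5/24)·B_2 + (7/24)·B_3 = (49/48, -19/12).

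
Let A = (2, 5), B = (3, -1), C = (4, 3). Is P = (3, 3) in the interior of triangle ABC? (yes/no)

Barycentric coordinates of P: (2/5, 1/5, 2/5).
The three coordinates are positive, positive, positive; a point is interior exactly when all three are positive.

yes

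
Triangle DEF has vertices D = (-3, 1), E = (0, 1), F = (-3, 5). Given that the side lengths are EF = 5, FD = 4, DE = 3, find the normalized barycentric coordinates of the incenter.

The incenter has barycentric coordinates proportional to the opposite side lengths: (5 : 4 : 3).
Normalizing by 5+4+3 = 12 gives (5/12, 1/3, 1/4).

(5/12, 1/3, 1/4)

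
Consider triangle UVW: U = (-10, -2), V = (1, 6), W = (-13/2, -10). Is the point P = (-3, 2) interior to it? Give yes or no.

Barycentric coordinates of P: (17/58, 35/58, 3/29).
The three coordinates are positive, positive, positive; a point is interior exactly when all three are positive.

yes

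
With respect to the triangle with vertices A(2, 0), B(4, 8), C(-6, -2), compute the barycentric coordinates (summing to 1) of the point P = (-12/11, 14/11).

(3/11, 3/11, 5/11)

Signed area of the reference triangle: [ABC] = ½·(2·(8−(-2)) + 4·(-2−0) + (-6)·(0−8)) = ½·(20 − 8 + 48) = 30.
[PBC] = ½·((-12/11)·(8−(-2)) + 4·(-2−(14/11)) + (-6)·(14/11−8)) = ½·(-120/11 − 144/11 + 444/11) = 90/11, so the A-coordinate is (90/11)/30 = 3/11.
[APC] = ½·(2·(14/11−(-2)) + (-12/11)·(-2−0) + (-6)·(0−(14/11))) = ½·(72/11 + 24/11 + 84/11) = 90/11, so the B-coordinate is 3/11.
[ABP] = ½·(2·(8−(14/11)) + 4·(14/11−0) + (-12/11)·(0−8)) = ½·(148/11 + 56/11 + 96/11) = 150/11, so the C-coordinate is 5/11.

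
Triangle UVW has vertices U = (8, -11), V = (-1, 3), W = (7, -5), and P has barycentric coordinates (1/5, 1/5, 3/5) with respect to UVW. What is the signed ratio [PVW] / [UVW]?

1/5

The signed ratio [PVW]/[UVW] equals the barycentric coordinate of P at vertex U, which is 1/5.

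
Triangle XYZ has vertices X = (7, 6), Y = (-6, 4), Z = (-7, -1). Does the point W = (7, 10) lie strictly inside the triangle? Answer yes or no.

Barycentric coordinates of W: (59/63, 8/9, -52/63).
The three coordinates are positive, positive, negative; a point is interior exactly when all three are positive.

no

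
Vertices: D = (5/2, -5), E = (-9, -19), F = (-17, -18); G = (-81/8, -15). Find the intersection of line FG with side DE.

Barycentric coordinates of G with respect to DEF: (1/4, 1/4, 1/2).
On side DE the F-coordinate is zero; dropping G's F-weight 1/2 and renormalizing the remaining 1/4 : 1/4 gives weights 1/2, 1/2 on D, E.
H = (1/2)·(5/2, -5) + (1/2)·(-9, -19) = (-13/4, -12).

(-13/4, -12)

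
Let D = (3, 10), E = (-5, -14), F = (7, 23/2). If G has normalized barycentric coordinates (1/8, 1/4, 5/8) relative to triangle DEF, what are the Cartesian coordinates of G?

(7/2, 79/16)

G = (1/8)·D + (1/4)·E + (5/8)·F.
x-coordinate: (1/8)·3 + (1/4)·(-5) + (5/8)·7 = 7/2.
y-coordinate: (1/8)·10 + (1/4)·(-14) + (5/8)·(23/2) = 79/16.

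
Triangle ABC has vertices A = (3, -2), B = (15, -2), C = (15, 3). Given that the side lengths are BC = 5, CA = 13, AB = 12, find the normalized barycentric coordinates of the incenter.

(1/6, 13/30, 2/5)

The incenter has barycentric coordinates proportional to the opposite side lengths: (5 : 13 : 12).
Normalizing by 5+13+12 = 30 gives (1/6, 13/30, 2/5).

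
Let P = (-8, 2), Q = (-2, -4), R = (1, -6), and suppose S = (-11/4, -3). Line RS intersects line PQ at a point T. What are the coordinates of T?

Barycentric coordinates of S with respect to PQR: (1/4, 1/2, 1/4).
On side PQ the R-coordinate is zero; dropping S's R-weight 1/4 and renormalizing the remaining 1/4 : 1/2 gives weights 1/3, 2/3 on P, Q.
T = (1/3)·(-8, 2) + (2/3)·(-2, -4) = (-4, -2).

(-4, -2)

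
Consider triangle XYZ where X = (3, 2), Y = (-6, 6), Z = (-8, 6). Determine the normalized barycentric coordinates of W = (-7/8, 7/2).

Signed area of the reference triangle: [XYZ] = ½·(3·(6−6) + (-6)·(6−2) + (-8)·(2−6)) = ½·(0 − 24 + 32) = 4.
[WYZ] = ½·((-7/8)·(6−6) + (-6)·(6−(7/2)) + (-8)·(7/2−6)) = ½·(0 − 15 + 20) = 5/2, so the X-coordinate is (5/2)/4 = 5/8.
[XWZ] = ½·(3·(7/2−6) + (-7/8)·(6−2) + (-8)·(2−(7/2))) = ½·(-15/2 − 7/2 + 12) = 1/2, so the Y-coordinate is 1/8.
[XYW] = ½·(3·(6−(7/2)) + (-6)·(7/2−2) + (-7/8)·(2−6)) = ½·(15/2 − 9 + 7/2) = 1, so the Z-coordinate is 1/4.
Check: 5/8 + 1/8 + 1/4 = 1.

(5/8, 1/8, 1/4)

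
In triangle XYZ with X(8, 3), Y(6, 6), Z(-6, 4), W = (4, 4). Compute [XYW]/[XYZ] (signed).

1/4

[XYZ] = ½·(8·(6−4) + 6·(4−3) + (-6)·(3−6)) = ½·(16 + 6 + 18) = 20.
[XYW] = ½·(8·(6−4) + 6·(4−3) + 4·(3−6)) = ½·(16 + 6 − 12) = 5, so the ratio is 5/20 = 1/4.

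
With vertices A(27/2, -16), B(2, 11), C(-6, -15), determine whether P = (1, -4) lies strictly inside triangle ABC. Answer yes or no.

Barycentric coordinates of P: (94/515, 443/1030, 399/1030).
The three coordinates are positive, positive, positive; a point is interior exactly when all three are positive.

yes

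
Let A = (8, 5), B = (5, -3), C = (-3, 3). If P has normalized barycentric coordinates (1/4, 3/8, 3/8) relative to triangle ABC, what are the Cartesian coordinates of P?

P = (1/4)·A + (3/8)·B + (3/8)·C.
x-coordinate: (1/4)·8 + (3/8)·5 + (3/8)·(-3) = 11/4.
y-coordinate: (1/4)·5 + (3/8)·(-3) + (3/8)·3 = 5/4.

(11/4, 5/4)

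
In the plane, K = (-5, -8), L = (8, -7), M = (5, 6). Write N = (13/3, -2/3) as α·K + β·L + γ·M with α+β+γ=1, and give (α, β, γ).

(1/6, 1/3, 1/2)

Signed area of the reference triangle: [KLM] = ½·((-5)·(-7−6) + 8·(6−(-8)) + 5·(-8−(-7))) = ½·(65 + 112 − 5) = 86.
[NLM] = ½·((13/3)·(-7−6) + 8·(6−(-2/3)) + 5·(-2/3−(-7))) = ½·(-169/3 + 160/3 + 95/3) = 43/3, so the K-coordinate is (43/3)/86 = 1/6.
[KNM] = ½·((-5)·(-2/3−6) + (13/3)·(6−(-8)) + 5·(-8−(-2/3))) = ½·(100/3 + 182/3 − 110/3) = 86/3, so the L-coordinate is 1/3.
[KLN] = ½·((-5)·(-7−(-2/3)) + 8·(-2/3−(-8)) + (13/3)·(-8−(-7))) = ½·(95/3 + 176/3 − 13/3) = 43, so the M-coordinate is 1/2.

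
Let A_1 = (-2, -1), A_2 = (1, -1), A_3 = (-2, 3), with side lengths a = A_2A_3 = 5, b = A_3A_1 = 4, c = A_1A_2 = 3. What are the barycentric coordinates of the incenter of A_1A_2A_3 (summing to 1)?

(5/12, 1/3, 1/4)

The incenter has barycentric coordinates proportional to the opposite side lengths: (5 : 4 : 3).
Normalizing by 5+4+3 = 12 gives (5/12, 1/3, 1/4).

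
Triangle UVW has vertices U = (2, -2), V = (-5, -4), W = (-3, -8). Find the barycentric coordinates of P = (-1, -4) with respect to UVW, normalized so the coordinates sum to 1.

Signed area of the reference triangle: [UVW] = ½·(2·(-4−(-8)) + (-5)·(-8−(-2)) + (-3)·(-2−(-4))) = ½·(8 + 30 − 6) = 16.
[PVW] = ½·((-1)·(-4−(-8)) + (-5)·(-8−(-4)) + (-3)·(-4−(-4))) = ½·(-4 + 20 + 0) = 8, so the U-coordinate is 8/16 = 1/2.
[UPW] = ½·(2·(-4−(-8)) + (-1)·(-8−(-2)) + (-3)·(-2−(-4))) = ½·(8 + 6 − 6) = 4, so the V-coordinate is 1/4.
[UVP] = ½·(2·(-4−(-4)) + (-5)·(-4−(-2)) + (-1)·(-2−(-4))) = ½·(0 + 10 − 2) = 4, so the W-coordinate is 1/4.

(1/2, 1/4, 1/4)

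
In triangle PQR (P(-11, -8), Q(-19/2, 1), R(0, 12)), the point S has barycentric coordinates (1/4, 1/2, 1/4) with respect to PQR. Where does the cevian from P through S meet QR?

(-19/3, 14/3)

Line PS meets QR where the P-coordinate vanishes; zeroing S's P-weight and renormalizing leaves Q, R-weights 1/2 : 1/4 → (2/3, 1/3).
So T = (2/3)·Q + (1/3)·R = (-19/3, 14/3).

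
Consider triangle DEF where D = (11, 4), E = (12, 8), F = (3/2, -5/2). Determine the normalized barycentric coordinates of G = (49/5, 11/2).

(1/10, 7/10, 1/5)

Signed area of the reference triangle: [DEF] = ½·(11·(8−(-5/2)) + 12·(-5/2−4) + (3/2)·(4−8)) = ½·(231/2 − 78 − 6) = 63/4.
[GEF] = ½·((49/5)·(8−(-5/2)) + 12·(-5/2−(11/2)) + (3/2)·(11/2−8)) = ½·(1029/10 − 96 − 15/4) = 63/40, so the D-coordinate is (63/40)/(63/4) = 1/10.
[DGF] = ½·(11·(11/2−(-5/2)) + (49/5)·(-5/2−4) + (3/2)·(4−(11/2))) = ½·(88 − 637/10 − 9/4) = 441/40, so the E-coordinate is 7/10.
[DEG] = ½·(11·(8−(11/2)) + 12·(11/2−4) + (49/5)·(4−8)) = ½·(55/2 + 18 − 196/5) = 63/20, so the F-coordinate is 1/5.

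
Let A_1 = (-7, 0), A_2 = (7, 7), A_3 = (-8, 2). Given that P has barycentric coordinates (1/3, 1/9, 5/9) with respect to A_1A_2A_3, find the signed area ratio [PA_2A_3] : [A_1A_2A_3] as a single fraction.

The signed ratio [PA_2A_3]/[A_1A_2A_3] equals the barycentric coordinate of P at vertex A_1, which is 1/3.

1/3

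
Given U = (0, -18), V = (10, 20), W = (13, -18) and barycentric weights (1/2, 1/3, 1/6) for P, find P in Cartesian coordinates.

(11/2, -16/3)

P = (1/2)·U + (1/3)·V + (1/6)·W.
x-coordinate: (1/2)·0 + (1/3)·10 + (1/6)·13 = 11/2.
y-coordinate: (1/2)·(-18) + (1/3)·20 + (1/6)·(-18) = -16/3.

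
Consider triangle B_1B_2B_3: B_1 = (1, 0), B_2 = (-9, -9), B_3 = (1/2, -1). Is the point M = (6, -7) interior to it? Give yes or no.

Barycentric coordinates of M: (-202/11, -17/11, 230/11).
The three coordinates are negative, negative, positive; a point is interior exactly when all three are positive.

no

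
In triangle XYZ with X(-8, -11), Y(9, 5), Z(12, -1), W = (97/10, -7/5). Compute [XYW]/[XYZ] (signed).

4/5

[XYZ] = ½·((-8)·(5−(-1)) + 9·(-1−(-11)) + 12·(-11−5)) = ½·(-48 + 90 − 192) = -75.
[XYW] = ½·((-8)·(5−(-7/5)) + 9·(-7/5−(-11)) + (97/10)·(-11−5)) = ½·(-256/5 + 432/5 − 776/5) = -60, so the ratio is (-60)/(-75) = 4/5.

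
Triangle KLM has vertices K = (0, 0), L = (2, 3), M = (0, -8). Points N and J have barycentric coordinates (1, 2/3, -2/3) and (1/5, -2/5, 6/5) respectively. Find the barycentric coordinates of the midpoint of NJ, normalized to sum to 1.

Since both coordinate triples sum to 1, the midpoint's barycentrics are the componentwise average.
(1+1/5)/2 = 3/5; similarly 2/15 and 4/15.

(3/5, 2/15, 4/15)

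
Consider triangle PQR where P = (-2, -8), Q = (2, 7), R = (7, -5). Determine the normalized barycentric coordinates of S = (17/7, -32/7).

(3/7, 1/7, 3/7)

Signed area of the reference triangle: [PQR] = ½·((-2)·(7−(-5)) + 2·(-5−(-8)) + 7·(-8−7)) = ½·(-24 + 6 − 105) = -123/2.
[SQR] = ½·((17/7)·(7−(-5)) + 2·(-5−(-32/7)) + 7·(-32/7−7)) = ½·(204/7 − 6/7 − 81) = -369/14, so the P-coordinate is (-369/14)/(-123/2) = 3/7.
[PSR] = ½·((-2)·(-32/7−(-5)) + (17/7)·(-5−(-8)) + 7·(-8−(-32/7))) = ½·(-6/7 + 51/7 − 24) = -123/14, so the Q-coordinate is 1/7.
[PQS] = ½·((-2)·(7−(-32/7)) + 2·(-32/7−(-8)) + (17/7)·(-8−7)) = ½·(-162/7 + 48/7 − 255/7) = -369/14, so the R-coordinate is 3/7.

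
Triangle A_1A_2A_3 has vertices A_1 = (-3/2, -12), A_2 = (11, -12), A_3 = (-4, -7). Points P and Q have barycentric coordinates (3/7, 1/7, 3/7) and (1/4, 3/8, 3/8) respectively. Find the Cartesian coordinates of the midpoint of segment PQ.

Barycentric coordinates of the midpoint are the average: (19/56, 29/112, 45/112).
Converting: (19/56)·A_1 + (29/112)·A_2 + (45/112)·A_3 = (41/56, -1119/112).

(41/56, -1119/112)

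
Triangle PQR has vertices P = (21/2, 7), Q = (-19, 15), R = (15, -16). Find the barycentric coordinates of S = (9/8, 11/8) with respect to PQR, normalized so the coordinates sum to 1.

Signed area of the reference triangle: [PQR] = ½·((21/2)·(15−(-16)) + (-19)·(-16−7) + 15·(7−15)) = ½·(651/2 + 437 − 120) = 1285/4.
[SQR] = ½·((9/8)·(15−(-16)) + (-19)·(-16−(11/8)) + 15·(11/8−15)) = ½·(279/8 + 2641/8 − 1635/8) = 1285/16, so the P-coordinate is (1285/16)/(1285/4) = 1/4.
[PSR] = ½·((21/2)·(11/8−(-16)) + (9/8)·(-16−7) + 15·(7−(11/8))) = ½·(2919/16 − 207/8 + 675/8) = 3855/32, so the Q-coordinate is 3/8.
[PQS] = ½·((21/2)·(15−(11/8)) + (-19)·(11/8−7) + (9/8)·(7−15)) = ½·(2289/16 + 855/8 − 9) = 3855/32, so the R-coordinate is 3/8.

(1/4, 3/8, 3/8)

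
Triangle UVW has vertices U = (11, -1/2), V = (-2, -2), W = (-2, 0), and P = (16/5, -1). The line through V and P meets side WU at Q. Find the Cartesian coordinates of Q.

Barycentric coordinates of P with respect to UVW: (2/5, 2/5, 1/5).
On side WU the V-coordinate is zero; dropping P's V-weight 2/5 and renormalizing the remaining 1/5 : 2/5 gives weights 1/3, 2/3 on W, U.
Q = (1/3)·(-2, 0) + (2/3)·(11, -1/2) = (20/3, -1/3).

(20/3, -1/3)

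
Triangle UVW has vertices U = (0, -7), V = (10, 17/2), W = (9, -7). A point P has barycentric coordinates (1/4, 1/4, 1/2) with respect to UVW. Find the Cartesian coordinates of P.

P = (1/4)·U + (1/4)·V + (1/2)·W.
x-coordinate: (1/4)·0 + (1/4)·10 + (1/2)·9 = 7.
y-coordinate: (1/4)·(-7) + (1/4)·(17/2) + (1/2)·(-7) = -25/8.

(7, -25/8)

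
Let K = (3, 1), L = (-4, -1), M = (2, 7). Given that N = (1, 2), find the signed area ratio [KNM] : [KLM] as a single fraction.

[KLM] = ½·(3·(-1−7) + (-4)·(7−1) + 2·(1−(-1))) = ½·(-24 − 24 + 4) = -22.
[KNM] = ½·(3·(2−7) + 1·(7−1) + 2·(1−2)) = ½·(-15 + 6 − 2) = -11/2, so the ratio is (-11/2)/(-22) = 1/4.

1/4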